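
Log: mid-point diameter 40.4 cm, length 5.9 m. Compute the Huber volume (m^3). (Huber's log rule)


Huber: V = Am * L,  Am = pi*(Dm/200)^2
Am = pi*(40.4/200)^2 = 0.12819 m^2
V = 0.12819*5.9 = 0.7563 m^3

0.7563


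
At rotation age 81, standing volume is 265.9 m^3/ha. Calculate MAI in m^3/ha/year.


Formula: MAI = Total Volume / Stand Age
MAI = 265.9 m^3/ha / 81 years
MAI = 3.28 m^3/ha/year

3.28


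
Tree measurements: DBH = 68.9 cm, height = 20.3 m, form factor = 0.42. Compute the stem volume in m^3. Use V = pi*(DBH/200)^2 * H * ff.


Formula: V = pi * (DBH/200)^2 * H * ff
Radius = DBH/200 = 68.9/200 = 0.3445 m
Radius^2 = 0.3445^2 = 0.11868025 m^2
V = pi * 0.11868025 * 20.3 * 0.42
V = 3.179 m^3

3.179


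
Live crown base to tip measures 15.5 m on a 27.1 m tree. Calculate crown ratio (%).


Formula: Crown Ratio = (Crown Length / Total Height) * 100
CR = (15.5 m / 27.1 m) * 100
CR = 0.572 * 100 = 57.2%

57.2


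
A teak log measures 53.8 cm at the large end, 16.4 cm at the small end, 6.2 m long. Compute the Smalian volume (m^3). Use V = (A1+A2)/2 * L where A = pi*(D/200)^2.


Smalian: V = (A1 + A2)/2 * L,  A = pi*(D/200)^2
A1 = pi*(53.8/200)^2 = 0.227329 m^2
A2 = pi*(16.4/200)^2 = 0.021124 m^2
V = (0.227329+0.021124)/2*6.2 = 0.7702 m^3

0.7702


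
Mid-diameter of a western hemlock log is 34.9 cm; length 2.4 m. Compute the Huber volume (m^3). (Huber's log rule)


Huber: V = Am * L,  Am = pi*(Dm/200)^2
Am = pi*(34.9/200)^2 = 0.095662 m^2
V = 0.095662*2.4 = 0.2296 m^3

0.2296


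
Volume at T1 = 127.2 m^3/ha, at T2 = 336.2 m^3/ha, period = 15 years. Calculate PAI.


Formula: PAI = (V_T2 - V_T1) / (T2 - T1)
Volume increment = 336.2 - 127.2 = 209.0 m^3/ha
PAI = 209.0 / 15 = 13.93 m^3/ha/year

13.93


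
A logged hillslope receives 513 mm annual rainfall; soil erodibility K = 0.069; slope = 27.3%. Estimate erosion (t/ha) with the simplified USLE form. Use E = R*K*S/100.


Formula: E = R * K * S / 100  (simplified USLE)
R * K = 513 * 0.069 = 35.397
E = 35.397 * 27.3 / 100 = 9.66 t/ha

9.66


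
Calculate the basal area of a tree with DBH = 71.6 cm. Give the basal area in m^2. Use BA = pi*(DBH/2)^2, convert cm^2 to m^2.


Formula: BA = pi * (DBH/2)^2 / 10000  (cm^2 to m^2)
Radius = DBH/2 = 71.6/2 = 35.8 cm
BA = pi * 35.8^2 / 10000
   = 4026.3908 cm^2 / 10000
   = 0.4026 m^2

0.4026


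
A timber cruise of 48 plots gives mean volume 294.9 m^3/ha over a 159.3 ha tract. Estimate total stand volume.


Formula: Total Volume = Mean Volume per ha * Total Area
Total Volume = 294.9 m^3/ha * 159.3 ha
Total Volume = 46978 m^3

46978


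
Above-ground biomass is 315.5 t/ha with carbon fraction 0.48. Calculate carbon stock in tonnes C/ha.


Formula: Carbon Stock = Biomass * Carbon Fraction
C = 315.5 t/ha * 0.48
C = 151.4 t C/ha

151.4


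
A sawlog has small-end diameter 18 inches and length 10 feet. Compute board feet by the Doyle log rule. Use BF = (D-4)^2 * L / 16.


Doyle: BF = (D - 4)^2 * L / 16
Adjusted diameter = 18 - 4 = 14 in
(D-4)^2 = 14^2 = 196
BF = 196 * 10 / 16 = 123 BF

123


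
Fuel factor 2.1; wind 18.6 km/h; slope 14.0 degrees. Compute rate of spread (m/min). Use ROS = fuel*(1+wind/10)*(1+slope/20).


Formula: ROS = fuel * (1 + wind/10) * (1 + slope/20)
Wind factor = 1 + 18.6/10 = 2.86
Slope factor = 1 + 14.0/20 = 1.7
ROS = 2.1 * 2.86 * 1.7 = 10.21 m/min

10.21


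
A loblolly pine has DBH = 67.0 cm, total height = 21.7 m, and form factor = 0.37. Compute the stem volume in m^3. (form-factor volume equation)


Formula: V = pi * (DBH/200)^2 * H * ff
Radius = DBH/200 = 67.0/200 = 0.335 m
Radius^2 = 0.335^2 = 0.112225 m^2
V = pi * 0.112225 * 21.7 * 0.37
V = 2.831 m^3

2.831


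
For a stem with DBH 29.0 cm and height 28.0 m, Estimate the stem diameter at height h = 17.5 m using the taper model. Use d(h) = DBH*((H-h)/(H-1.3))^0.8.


Taper: d(h) = DBH * ((H - h) / (H - 1.3))^0.8
Numerator = H - h = 28.0 - 17.5 = 10.5 m
Denominator = H - 1.3 = 28.0 - 1.3 = 26.7 m
Ratio = 10.5 / 26.7 = 0.39326
d = 29.0 * 0.39326^0.8 = 13.7 cm

13.7


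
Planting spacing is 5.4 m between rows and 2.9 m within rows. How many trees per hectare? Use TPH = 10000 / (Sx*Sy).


Formula: TPH = 10000 m^2/ha / (spacing_x * spacing_y)
Area per tree = 5.4 m * 2.9 m = 15.66 m^2
TPH = 10000 / 15.66 = 639 trees/ha

639


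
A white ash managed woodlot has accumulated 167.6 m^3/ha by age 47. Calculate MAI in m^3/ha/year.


Formula: MAI = Total Volume / Stand Age
MAI = 167.6 m^3/ha / 47 years
MAI = 3.57 m^3/ha/year

3.57


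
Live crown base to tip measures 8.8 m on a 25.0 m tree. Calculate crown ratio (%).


Formula: Crown Ratio = (Crown Length / Total Height) * 100
CR = (8.8 m / 25.0 m) * 100
CR = 0.352 * 100 = 35.2%

35.2


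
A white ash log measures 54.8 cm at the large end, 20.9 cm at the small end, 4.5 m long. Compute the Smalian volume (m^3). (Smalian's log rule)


Smalian: V = (A1 + A2)/2 * L,  A = pi*(D/200)^2
A1 = pi*(54.8/200)^2 = 0.235858 m^2
A2 = pi*(20.9/200)^2 = 0.034307 m^2
V = (0.235858+0.034307)/2*4.5 = 0.6079 m^3

0.6079


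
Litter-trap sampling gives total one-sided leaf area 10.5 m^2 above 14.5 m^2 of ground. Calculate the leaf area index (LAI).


Formula: LAI = total leaf area / ground area  (dimensionless)
LAI = 10.5 m^2 / 14.5 m^2
LAI = 0.72

0.72


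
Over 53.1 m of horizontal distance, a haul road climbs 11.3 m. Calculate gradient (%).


Formula: Gradient = rise / run * 100
Gradient = 11.3 / 53.1 * 100 = 21.3%

21.3


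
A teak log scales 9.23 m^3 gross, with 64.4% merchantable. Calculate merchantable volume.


Formula: MV = V_total * (merchantable_pct / 100)
Merchantable fraction = 64.4% / 100 = 0.644
MV = 9.23 m^3 * 0.644 = 5.944 m^3

5.944


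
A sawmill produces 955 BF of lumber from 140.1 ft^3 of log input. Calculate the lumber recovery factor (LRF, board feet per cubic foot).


Formula: LRF = Lumber Output (BF) / Log Input (ft^3)
LRF = 955 BF / 140.1 ft^3
LRF = 6.82 BF/ft^3

6.82


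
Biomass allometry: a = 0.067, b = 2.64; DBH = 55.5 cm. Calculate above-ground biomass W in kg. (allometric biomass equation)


Formula: W = a * DBH^b  (allometric power law)
DBH^b = 55.5^2.64 = 40265.5351
W = 0.067 * 40265.5351 = 2697.8 kg

2697.8


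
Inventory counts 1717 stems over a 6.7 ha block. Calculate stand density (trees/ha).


Formula: Stand Density = N_trees / Area_ha
Density = 1717 trees / 6.7 ha
Density = 256 trees/ha

256


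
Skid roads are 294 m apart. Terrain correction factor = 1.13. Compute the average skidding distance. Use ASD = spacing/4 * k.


Formula: ASD = (spacing / 4) * correction
Uncorrected distance = spacing / 4 = 294 / 4 = 73.5 m
ASD = 73.5 * 1.13 = 83 m

83


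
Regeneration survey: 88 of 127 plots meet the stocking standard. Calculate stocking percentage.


Formula: Stocking % = stocked plots / total plots * 100
Stocking = 88 / 127 * 100
Stocking = 0.6929 * 100 = 69.3%

69.3


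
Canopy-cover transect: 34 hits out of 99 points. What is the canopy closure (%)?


Formula: Canopy closure = covered points / total points * 100
Closure = 34 / 99 * 100
Closure = 0.3434 * 100 = 34.3%

34.3


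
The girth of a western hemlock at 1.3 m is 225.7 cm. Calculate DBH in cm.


Formula: DBH = C / pi
DBH = 225.7 / pi
pi = 3.14159...
DBH = 71.8 cm

71.8


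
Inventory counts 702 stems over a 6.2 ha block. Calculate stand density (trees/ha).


Formula: Stand Density = N_trees / Area_ha
Density = 702 trees / 6.2 ha
Density = 113 trees/ha

113


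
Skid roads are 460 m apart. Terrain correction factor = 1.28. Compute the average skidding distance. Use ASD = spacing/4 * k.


Formula: ASD = (spacing / 4) * correction
Uncorrected distance = spacing / 4 = 460 / 4 = 115 m
ASD = 115 * 1.28 = 147 m

147


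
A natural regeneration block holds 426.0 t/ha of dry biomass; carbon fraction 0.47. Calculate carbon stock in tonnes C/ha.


Formula: Carbon Stock = Biomass * Carbon Fraction
C = 426.0 t/ha * 0.47
C = 200.2 t C/ha

200.2


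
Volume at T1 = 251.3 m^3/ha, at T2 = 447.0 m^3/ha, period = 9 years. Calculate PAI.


Formula: PAI = (V_T2 - V_T1) / (T2 - T1)
Volume increment = 447.0 - 251.3 = 195.7 m^3/ha
PAI = 195.7 / 9 = 21.74 m^3/ha/year

21.74


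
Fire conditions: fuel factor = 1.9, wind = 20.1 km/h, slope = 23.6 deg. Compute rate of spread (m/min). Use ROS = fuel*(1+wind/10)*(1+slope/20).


Formula: ROS = fuel * (1 + wind/10) * (1 + slope/20)
Wind factor = 1 + 20.1/10 = 3.01
Slope factor = 1 + 23.6/20 = 2.18
ROS = 1.9 * 3.01 * 2.18 = 12.47 m/min

12.47


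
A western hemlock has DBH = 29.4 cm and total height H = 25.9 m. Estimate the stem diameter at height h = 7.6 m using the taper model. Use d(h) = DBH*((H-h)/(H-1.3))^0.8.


Taper: d(h) = DBH * ((H - h) / (H - 1.3))^0.8
Numerator = H - h = 25.9 - 7.6 = 18.3 m
Denominator = H - 1.3 = 25.9 - 1.3 = 24.6 m
Ratio = 18.3 / 24.6 = 0.7439
d = 29.4 * 0.7439^0.8 = 23.2 cm

23.2


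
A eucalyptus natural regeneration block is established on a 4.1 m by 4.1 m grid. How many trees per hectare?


Formula: TPH = 10000 m^2/ha / (spacing_x * spacing_y)
Area per tree = 4.1 m * 4.1 m = 16.81 m^2
TPH = 10000 / 16.81 = 595 trees/ha

595


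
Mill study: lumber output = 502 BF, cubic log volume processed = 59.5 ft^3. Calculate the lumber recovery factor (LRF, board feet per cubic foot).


Formula: LRF = Lumber Output (BF) / Log Input (ft^3)
LRF = 502 BF / 59.5 ft^3
LRF = 8.44 BF/ft^3

8.44


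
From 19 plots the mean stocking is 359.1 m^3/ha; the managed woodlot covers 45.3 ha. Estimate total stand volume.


Formula: Total Volume = Mean Volume per ha * Total Area
Total Volume = 359.1 m^3/ha * 45.3 ha
Total Volume = 16267 m^3

16267


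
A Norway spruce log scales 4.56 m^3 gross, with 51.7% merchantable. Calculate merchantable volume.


Formula: MV = V_total * (merchantable_pct / 100)
Merchantable fraction = 51.7% / 100 = 0.517
MV = 4.56 m^3 * 0.517 = 2.358 m^3

2.358


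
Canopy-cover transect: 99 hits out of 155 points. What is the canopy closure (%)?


Formula: Canopy closure = covered points / total points * 100
Closure = 99 / 155 * 100
Closure = 0.6387 * 100 = 63.9%

63.9


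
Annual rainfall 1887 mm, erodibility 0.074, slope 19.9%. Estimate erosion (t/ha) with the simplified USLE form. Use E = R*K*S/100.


Formula: E = R * K * S / 100  (simplified USLE)
R * K = 1887 * 0.074 = 139.638
E = 139.638 * 19.9 / 100 = 27.79 t/ha

27.79


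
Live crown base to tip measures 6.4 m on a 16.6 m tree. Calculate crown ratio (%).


Formula: Crown Ratio = (Crown Length / Total Height) * 100
CR = (6.4 m / 16.6 m) * 100
CR = 0.3855 * 100 = 38.6%

38.6


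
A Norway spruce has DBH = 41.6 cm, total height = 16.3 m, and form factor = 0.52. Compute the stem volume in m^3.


Formula: V = pi * (DBH/200)^2 * H * ff
Radius = DBH/200 = 41.6/200 = 0.208 m
Radius^2 = 0.208^2 = 0.043264 m^2
V = pi * 0.043264 * 16.3 * 0.52
V = 1.152 m^3

1.152


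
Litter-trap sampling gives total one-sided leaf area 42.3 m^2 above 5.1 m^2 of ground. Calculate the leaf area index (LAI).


Formula: LAI = total leaf area / ground area  (dimensionless)
LAI = 42.3 m^2 / 5.1 m^2
LAI = 8.29

8.29


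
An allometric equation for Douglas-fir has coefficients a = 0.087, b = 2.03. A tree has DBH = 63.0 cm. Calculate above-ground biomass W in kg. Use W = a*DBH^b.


Formula: W = a * DBH^b  (allometric power law)
DBH^b = 63.0^2.03 = 4494.2923
W = 0.087 * 4494.2923 = 391.0 kg

391.0


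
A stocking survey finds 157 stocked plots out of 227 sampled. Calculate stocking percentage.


Formula: Stocking % = stocked plots / total plots * 100
Stocking = 157 / 227 * 100
Stocking = 0.6916 * 100 = 69.2%

69.2


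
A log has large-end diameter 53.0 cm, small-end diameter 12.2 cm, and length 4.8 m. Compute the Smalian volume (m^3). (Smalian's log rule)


Smalian: V = (A1 + A2)/2 * L,  A = pi*(D/200)^2
A1 = pi*(53.0/200)^2 = 0.220618 m^2
A2 = pi*(12.2/200)^2 = 0.01169 m^2
V = (0.220618+0.01169)/2*4.8 = 0.5575 m^3

0.5575


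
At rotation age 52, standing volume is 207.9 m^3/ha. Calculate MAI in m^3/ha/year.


Formula: MAI = Total Volume / Stand Age
MAI = 207.9 m^3/ha / 52 years
MAI = 4.0 m^3/ha/year

4.0


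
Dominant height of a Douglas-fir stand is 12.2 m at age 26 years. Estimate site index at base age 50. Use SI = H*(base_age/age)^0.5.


Formula: SI = H_dom * (base_age / age)^0.5
Age ratio = 50 / 26 = 1.92308
sqrt(age_ratio) = 1.38675
SI = 12.2 * 1.38675 = 16.9 m

16.9


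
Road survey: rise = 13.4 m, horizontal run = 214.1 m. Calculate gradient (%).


Formula: Gradient = rise / run * 100
Gradient = 13.4 / 214.1 * 100 = 6.3%

6.3


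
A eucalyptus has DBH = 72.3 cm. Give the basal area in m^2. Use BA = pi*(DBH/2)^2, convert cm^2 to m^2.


Formula: BA = pi * (DBH/2)^2 / 10000  (cm^2 to m^2)
Radius = DBH/2 = 72.3/2 = 36.15 cm
BA = pi * 36.15^2 / 10000
   = 4105.504 cm^2 / 10000
   = 0.4106 m^2

0.4106


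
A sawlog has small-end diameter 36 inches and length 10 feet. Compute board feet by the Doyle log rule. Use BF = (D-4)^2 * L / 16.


Doyle: BF = (D - 4)^2 * L / 16
Adjusted diameter = 36 - 4 = 32 in
(D-4)^2 = 32^2 = 1024
BF = 1024 * 10 / 16 = 640 BF

640


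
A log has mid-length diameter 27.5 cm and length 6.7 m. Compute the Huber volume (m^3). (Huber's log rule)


Huber: V = Am * L,  Am = pi*(Dm/200)^2
Am = pi*(27.5/200)^2 = 0.059396 m^2
V = 0.059396*6.7 = 0.398 m^3

0.398


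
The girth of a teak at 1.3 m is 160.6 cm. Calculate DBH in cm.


Formula: DBH = C / pi
DBH = 160.6 / pi
pi = 3.14159...
DBH = 51.1 cm

51.1


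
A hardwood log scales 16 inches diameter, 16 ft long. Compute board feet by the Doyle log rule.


Doyle: BF = (D - 4)^2 * L / 16
Adjusted diameter = 16 - 4 = 12 in
(D-4)^2 = 12^2 = 144
BF = 144 * 16 / 16 = 144 BF

144


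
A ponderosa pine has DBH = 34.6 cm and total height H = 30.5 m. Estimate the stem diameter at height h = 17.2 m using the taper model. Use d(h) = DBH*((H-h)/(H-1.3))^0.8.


Taper: d(h) = DBH * ((H - h) / (H - 1.3))^0.8
Numerator = H - h = 30.5 - 17.2 = 13.3 m
Denominator = H - 1.3 = 30.5 - 1.3 = 29.2 m
Ratio = 13.3 / 29.2 = 0.45548
d = 34.6 * 0.45548^0.8 = 18.4 cm

18.4


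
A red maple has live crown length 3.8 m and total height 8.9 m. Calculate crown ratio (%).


Formula: Crown Ratio = (Crown Length / Total Height) * 100
CR = (3.8 m / 8.9 m) * 100
CR = 0.427 * 100 = 42.7%

42.7


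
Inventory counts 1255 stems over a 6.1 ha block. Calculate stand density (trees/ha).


Formula: Stand Density = N_trees / Area_ha
Density = 1255 trees / 6.1 ha
Density = 206 trees/ha

206


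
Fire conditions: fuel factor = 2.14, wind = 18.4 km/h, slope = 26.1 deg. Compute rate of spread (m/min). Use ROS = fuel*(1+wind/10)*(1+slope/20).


Formula: ROS = fuel * (1 + wind/10) * (1 + slope/20)
Wind factor = 1 + 18.4/10 = 2.84
Slope factor = 1 + 26.1/20 = 2.305
ROS = 2.14 * 2.84 * 2.305 = 14.01 m/min

14.01


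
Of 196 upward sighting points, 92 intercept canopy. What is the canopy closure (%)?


Formula: Canopy closure = covered points / total points * 100
Closure = 92 / 196 * 100
Closure = 0.4694 * 100 = 46.9%

46.9


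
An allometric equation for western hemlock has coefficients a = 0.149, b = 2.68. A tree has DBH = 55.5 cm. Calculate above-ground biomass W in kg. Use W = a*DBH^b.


Formula: W = a * DBH^b  (allometric power law)
DBH^b = 55.5^2.68 = 47283.0186
W = 0.149 * 47283.0186 = 7045.2 kg

7045.2


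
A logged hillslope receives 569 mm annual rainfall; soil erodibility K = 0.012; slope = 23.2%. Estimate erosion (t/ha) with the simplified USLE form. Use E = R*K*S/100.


Formula: E = R * K * S / 100  (simplified USLE)
R * K = 569 * 0.012 = 6.828
E = 6.828 * 23.2 / 100 = 1.58 t/ha

1.58


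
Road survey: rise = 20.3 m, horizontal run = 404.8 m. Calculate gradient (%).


Formula: Gradient = rise / run * 100
Gradient = 20.3 / 404.8 * 100 = 5.0%

5.0


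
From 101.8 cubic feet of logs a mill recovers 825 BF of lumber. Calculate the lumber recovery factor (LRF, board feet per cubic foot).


Formula: LRF = Lumber Output (BF) / Log Input (ft^3)
LRF = 825 BF / 101.8 ft^3
LRF = 8.1 BF/ft^3

8.1


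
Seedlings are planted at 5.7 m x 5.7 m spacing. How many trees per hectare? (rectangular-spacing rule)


Formula: TPH = 10000 m^2/ha / (spacing_x * spacing_y)
Area per tree = 5.7 m * 5.7 m = 32.49 m^2
TPH = 10000 / 32.49 = 308 trees/ha

308


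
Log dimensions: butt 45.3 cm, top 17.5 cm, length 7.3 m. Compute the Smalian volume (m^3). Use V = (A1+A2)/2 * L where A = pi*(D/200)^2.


Smalian: V = (A1 + A2)/2 * L,  A = pi*(D/200)^2
A1 = pi*(45.3/200)^2 = 0.161171 m^2
A2 = pi*(17.5/200)^2 = 0.024053 m^2
V = (0.161171+0.024053)/2*7.3 = 0.6761 m^3

0.6761


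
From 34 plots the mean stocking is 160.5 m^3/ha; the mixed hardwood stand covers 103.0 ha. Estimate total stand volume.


Formula: Total Volume = Mean Volume per ha * Total Area
Total Volume = 160.5 m^3/ha * 103.0 ha
Total Volume = 16532 m^3

16532


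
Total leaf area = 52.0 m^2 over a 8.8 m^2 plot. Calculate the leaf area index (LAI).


Formula: LAI = total leaf area / ground area  (dimensionless)
LAI = 52.0 m^2 / 8.8 m^2
LAI = 5.91

5.91


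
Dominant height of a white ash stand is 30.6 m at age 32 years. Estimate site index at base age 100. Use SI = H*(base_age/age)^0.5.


Formula: SI = H_dom * (base_age / age)^0.5
Age ratio = 100 / 32 = 3.125
sqrt(age_ratio) = 1.76777
SI = 30.6 * 1.76777 = 54.1 m

54.1


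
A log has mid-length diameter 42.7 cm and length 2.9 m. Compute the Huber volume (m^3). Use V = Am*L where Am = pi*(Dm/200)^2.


Huber: V = Am * L,  Am = pi*(Dm/200)^2
Am = pi*(42.7/200)^2 = 0.143201 m^2
V = 0.143201*2.9 = 0.4153 m^3

0.4153


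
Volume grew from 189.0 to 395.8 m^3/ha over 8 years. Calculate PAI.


Formula: PAI = (V_T2 - V_T1) / (T2 - T1)
Volume increment = 395.8 - 189.0 = 206.8 m^3/ha
PAI = 206.8 / 8 = 25.85 m^3/ha/year

25.85


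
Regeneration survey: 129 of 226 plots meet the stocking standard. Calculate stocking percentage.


Formula: Stocking % = stocked plots / total plots * 100
Stocking = 129 / 226 * 100
Stocking = 0.5708 * 100 = 57.1%

57.1


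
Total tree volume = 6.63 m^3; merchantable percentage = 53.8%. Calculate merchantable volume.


Formula: MV = V_total * (merchantable_pct / 100)
Merchantable fraction = 53.8% / 100 = 0.538
MV = 6.63 m^3 * 0.538 = 3.567 m^3

3.567


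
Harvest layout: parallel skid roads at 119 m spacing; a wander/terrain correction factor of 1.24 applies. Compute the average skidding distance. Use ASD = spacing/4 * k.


Formula: ASD = (spacing / 4) * correction
Uncorrected distance = spacing / 4 = 119 / 4 = 29.75 m
ASD = 29.75 * 1.24 = 37 m

37


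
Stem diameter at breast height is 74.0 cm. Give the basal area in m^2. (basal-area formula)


Formula: BA = pi * (DBH/2)^2 / 10000  (cm^2 to m^2)
Radius = DBH/2 = 74.0/2 = 37.0 cm
BA = pi * 37.0^2 / 10000
   = 4300.8403 cm^2 / 10000
   = 0.4301 m^2

0.4301


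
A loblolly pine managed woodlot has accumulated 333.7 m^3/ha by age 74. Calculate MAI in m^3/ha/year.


Formula: MAI = Total Volume / Stand Age
MAI = 333.7 m^3/ha / 74 years
MAI = 4.51 m^3/ha/year

4.51


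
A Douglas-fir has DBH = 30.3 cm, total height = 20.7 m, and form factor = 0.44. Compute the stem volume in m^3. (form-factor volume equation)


Formula: V = pi * (DBH/200)^2 * H * ff
Radius = DBH/200 = 30.3/200 = 0.1515 m
Radius^2 = 0.1515^2 = 0.02295225 m^2
V = pi * 0.02295225 * 20.7 * 0.44
V = 0.657 m^3

0.657


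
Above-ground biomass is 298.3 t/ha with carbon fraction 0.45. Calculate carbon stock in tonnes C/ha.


Formula: Carbon Stock = Biomass * Carbon Fraction
C = 298.3 t/ha * 0.45
C = 134.2 t C/ha

134.2


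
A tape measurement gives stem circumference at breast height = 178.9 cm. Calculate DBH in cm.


Formula: DBH = C / pi
DBH = 178.9 / pi
pi = 3.14159...
DBH = 56.9 cm

56.9


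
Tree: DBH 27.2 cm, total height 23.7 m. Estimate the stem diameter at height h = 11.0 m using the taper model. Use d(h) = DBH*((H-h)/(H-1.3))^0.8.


Taper: d(h) = DBH * ((H - h) / (H - 1.3))^0.8
Numerator = H - h = 23.7 - 11.0 = 12.7 m
Denominator = H - 1.3 = 23.7 - 1.3 = 22.4 m
Ratio = 12.7 / 22.4 = 0.56696
d = 27.2 * 0.56696^0.8 = 17.3 cm

17.3


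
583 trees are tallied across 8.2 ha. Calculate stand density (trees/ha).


Formula: Stand Density = N_trees / Area_ha
Density = 583 trees / 8.2 ha
Density = 71 trees/ha

71


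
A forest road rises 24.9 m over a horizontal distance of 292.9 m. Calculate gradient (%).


Formula: Gradient = rise / run * 100
Gradient = 24.9 / 292.9 * 100 = 8.5%

8.5


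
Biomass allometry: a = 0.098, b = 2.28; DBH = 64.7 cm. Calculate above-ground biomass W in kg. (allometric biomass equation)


Formula: W = a * DBH^b  (allometric power law)
DBH^b = 64.7^2.28 = 13454.3202
W = 0.098 * 13454.3202 = 1318.5 kg

1318.5


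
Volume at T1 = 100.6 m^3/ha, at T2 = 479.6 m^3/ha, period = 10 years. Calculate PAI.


Formula: PAI = (V_T2 - V_T1) / (T2 - T1)
Volume increment = 479.6 - 100.6 = 379.0 m^3/ha
PAI = 379.0 / 10 = 37.9 m^3/ha/year

37.9


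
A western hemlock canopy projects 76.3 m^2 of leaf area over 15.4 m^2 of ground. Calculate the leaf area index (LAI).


Formula: LAI = total leaf area / ground area  (dimensionless)
LAI = 76.3 m^2 / 15.4 m^2
LAI = 4.95

4.95


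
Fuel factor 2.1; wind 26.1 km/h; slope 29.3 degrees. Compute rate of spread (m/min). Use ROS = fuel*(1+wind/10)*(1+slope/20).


Formula: ROS = fuel * (1 + wind/10) * (1 + slope/20)
Wind factor = 1 + 26.1/10 = 3.61
Slope factor = 1 + 29.3/20 = 2.465
ROS = 2.1 * 3.61 * 2.465 = 18.69 m/min

18.69


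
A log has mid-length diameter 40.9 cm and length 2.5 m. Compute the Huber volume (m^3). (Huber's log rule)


Huber: V = Am * L,  Am = pi*(Dm/200)^2
Am = pi*(40.9/200)^2 = 0.131382 m^2
V = 0.131382*2.5 = 0.3285 m^3

0.3285


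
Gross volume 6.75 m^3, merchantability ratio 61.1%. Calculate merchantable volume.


Formula: MV = V_total * (merchantable_pct / 100)
Merchantable fraction = 61.1% / 100 = 0.611
MV = 6.75 m^3 * 0.611 = 4.124 m^3

4.124


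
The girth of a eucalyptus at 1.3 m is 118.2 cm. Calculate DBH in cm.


Formula: DBH = C / pi
DBH = 118.2 / pi
pi = 3.14159...
DBH = 37.6 cm

37.6


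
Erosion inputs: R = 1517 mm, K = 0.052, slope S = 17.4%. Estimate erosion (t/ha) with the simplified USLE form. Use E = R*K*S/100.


Formula: E = R * K * S / 100  (simplified USLE)
R * K = 1517 * 0.052 = 78.884
E = 78.884 * 17.4 / 100 = 13.73 t/ha

13.73


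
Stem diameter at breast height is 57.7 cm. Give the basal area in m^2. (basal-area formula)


Formula: BA = pi * (DBH/2)^2 / 10000  (cm^2 to m^2)
Radius = DBH/2 = 57.7/2 = 28.85 cm
BA = pi * 28.85^2 / 10000
   = 2614.8183 cm^2 / 10000
   = 0.2615 m^2

0.2615


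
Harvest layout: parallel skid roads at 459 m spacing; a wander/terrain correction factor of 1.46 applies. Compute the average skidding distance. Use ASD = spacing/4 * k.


Formula: ASD = (spacing / 4) * correction
Uncorrected distance = spacing / 4 = 459 / 4 = 114.75 m
ASD = 114.75 * 1.46 = 168 m

168


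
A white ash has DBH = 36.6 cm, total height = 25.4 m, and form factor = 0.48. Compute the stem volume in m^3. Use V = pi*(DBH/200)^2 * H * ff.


Formula: V = pi * (DBH/200)^2 * H * ff
Radius = DBH/200 = 36.6/200 = 0.183 m
Radius^2 = 0.183^2 = 0.033489 m^2
V = pi * 0.033489 * 25.4 * 0.48
V = 1.283 m^3

1.283


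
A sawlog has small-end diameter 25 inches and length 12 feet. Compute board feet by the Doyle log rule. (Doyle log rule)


Doyle: BF = (D - 4)^2 * L / 16
Adjusted diameter = 25 - 4 = 21 in
(D-4)^2 = 21^2 = 441
BF = 441 * 12 / 16 = 331 BF

331


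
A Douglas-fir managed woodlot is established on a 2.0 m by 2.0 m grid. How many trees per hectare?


Formula: TPH = 10000 m^2/ha / (spacing_x * spacing_y)
Area per tree = 2.0 m * 2.0 m = 4.0 m^2
TPH = 10000 / 4.0 = 2500 trees/ha

2500


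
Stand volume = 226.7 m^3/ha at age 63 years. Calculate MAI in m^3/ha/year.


Formula: MAI = Total Volume / Stand Age
MAI = 226.7 m^3/ha / 63 years
MAI = 3.6 m^3/ha/year

3.6


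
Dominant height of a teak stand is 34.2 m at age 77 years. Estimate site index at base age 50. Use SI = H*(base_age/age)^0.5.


Formula: SI = H_dom * (base_age / age)^0.5
Age ratio = 50 / 77 = 0.64935
sqrt(age_ratio) = 0.80582
SI = 34.2 * 0.80582 = 27.6 m

27.6


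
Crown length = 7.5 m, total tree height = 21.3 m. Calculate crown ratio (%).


Formula: Crown Ratio = (Crown Length / Total Height) * 100
CR = (7.5 m / 21.3 m) * 100
CR = 0.3521 * 100 = 35.2%

35.2


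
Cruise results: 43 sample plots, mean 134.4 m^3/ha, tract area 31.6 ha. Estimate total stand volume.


Formula: Total Volume = Mean Volume per ha * Total Area
Total Volume = 134.4 m^3/ha * 31.6 ha
Total Volume = 4247 m^3

4247


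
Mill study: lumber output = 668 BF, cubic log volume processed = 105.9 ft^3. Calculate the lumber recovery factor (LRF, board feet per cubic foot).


Formula: LRF = Lumber Output (BF) / Log Input (ft^3)
LRF = 668 BF / 105.9 ft^3
LRF = 6.31 BF/ft^3

6.31


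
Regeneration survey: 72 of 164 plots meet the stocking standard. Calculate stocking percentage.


Formula: Stocking % = stocked plots / total plots * 100
Stocking = 72 / 164 * 100
Stocking = 0.439 * 100 = 43.9%

43.9


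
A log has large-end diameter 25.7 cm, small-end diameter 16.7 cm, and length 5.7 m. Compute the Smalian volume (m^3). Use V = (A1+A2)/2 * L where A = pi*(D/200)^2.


Smalian: V = (A1 + A2)/2 * L,  A = pi*(D/200)^2
A1 = pi*(25.7/200)^2 = 0.051875 m^2
A2 = pi*(16.7/200)^2 = 0.021904 m^2
V = (0.051875+0.021904)/2*5.7 = 0.2103 m^3

0.2103


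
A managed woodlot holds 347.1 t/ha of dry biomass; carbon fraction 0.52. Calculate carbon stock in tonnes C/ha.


Formula: Carbon Stock = Biomass * Carbon Fraction
C = 347.1 t/ha * 0.52
C = 180.5 t C/ha

180.5


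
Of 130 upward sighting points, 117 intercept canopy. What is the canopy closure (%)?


Formula: Canopy closure = covered points / total points * 100
Closure = 117 / 130 * 100
Closure = 0.9 * 100 = 90.0%

90.0


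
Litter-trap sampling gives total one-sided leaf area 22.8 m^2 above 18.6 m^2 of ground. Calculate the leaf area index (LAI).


Formula: LAI = total leaf area / ground area  (dimensionless)
LAI = 22.8 m^2 / 18.6 m^2
LAI = 1.23

1.23


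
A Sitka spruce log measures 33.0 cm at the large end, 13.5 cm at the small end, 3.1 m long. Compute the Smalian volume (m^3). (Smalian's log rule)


Smalian: V = (A1 + A2)/2 * L,  A = pi*(D/200)^2
A1 = pi*(33.0/200)^2 = 0.08553 m^2
A2 = pi*(13.5/200)^2 = 0.014314 m^2
V = (0.08553+0.014314)/2*3.1 = 0.1548 m^3

0.1548


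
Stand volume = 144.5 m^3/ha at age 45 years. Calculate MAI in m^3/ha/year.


Formula: MAI = Total Volume / Stand Age
MAI = 144.5 m^3/ha / 45 years
MAI = 3.21 m^3/ha/year

3.21


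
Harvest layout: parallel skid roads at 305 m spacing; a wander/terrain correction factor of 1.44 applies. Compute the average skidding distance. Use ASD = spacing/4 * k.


Formula: ASD = (spacing / 4) * correction
Uncorrected distance = spacing / 4 = 305 / 4 = 76.25 m
ASD = 76.25 * 1.44 = 110 m

110


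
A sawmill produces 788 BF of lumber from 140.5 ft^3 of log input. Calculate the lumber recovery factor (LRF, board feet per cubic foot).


Formula: LRF = Lumber Output (BF) / Log Input (ft^3)
LRF = 788 BF / 140.5 ft^3
LRF = 5.61 BF/ft^3

5.61


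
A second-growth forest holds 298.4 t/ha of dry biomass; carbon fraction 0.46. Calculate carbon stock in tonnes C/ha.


Formula: Carbon Stock = Biomass * Carbon Fraction
C = 298.4 t/ha * 0.46
C = 137.3 t C/ha

137.3


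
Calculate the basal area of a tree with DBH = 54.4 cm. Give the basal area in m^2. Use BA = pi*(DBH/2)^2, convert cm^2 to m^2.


Formula: BA = pi * (DBH/2)^2 / 10000  (cm^2 to m^2)
Radius = DBH/2 = 54.4/2 = 27.2 cm
BA = pi * 27.2^2 / 10000
   = 2324.2759 cm^2 / 10000
   = 0.2324 m^2

0.2324


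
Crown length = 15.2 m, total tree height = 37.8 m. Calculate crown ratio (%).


Formula: Crown Ratio = (Crown Length / Total Height) * 100
CR = (15.2 m / 37.8 m) * 100
CR = 0.4021 * 100 = 40.2%

40.2


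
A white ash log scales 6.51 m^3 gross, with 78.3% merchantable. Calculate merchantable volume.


Formula: MV = V_total * (merchantable_pct / 100)
Merchantable fraction = 78.3% / 100 = 0.783
MV = 6.51 m^3 * 0.783 = 5.097 m^3

5.097


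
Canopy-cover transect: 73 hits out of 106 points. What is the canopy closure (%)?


Formula: Canopy closure = covered points / total points * 100
Closure = 73 / 106 * 100
Closure = 0.6887 * 100 = 68.9%

68.9


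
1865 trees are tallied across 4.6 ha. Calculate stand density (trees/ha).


Formula: Stand Density = N_trees / Area_ha
Density = 1865 trees / 4.6 ha
Density = 405 trees/ha

405


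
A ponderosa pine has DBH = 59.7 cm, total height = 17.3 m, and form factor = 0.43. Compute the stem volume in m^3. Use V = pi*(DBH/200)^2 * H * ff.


Formula: V = pi * (DBH/200)^2 * H * ff
Radius = DBH/200 = 59.7/200 = 0.2985 m
Radius^2 = 0.2985^2 = 0.08910225 m^2
V = pi * 0.08910225 * 17.3 * 0.43
V = 2.082 m^3

2.082


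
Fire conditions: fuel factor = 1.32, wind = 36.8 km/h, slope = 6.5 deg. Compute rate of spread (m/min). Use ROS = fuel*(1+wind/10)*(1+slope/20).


Formula: ROS = fuel * (1 + wind/10) * (1 + slope/20)
Wind factor = 1 + 36.8/10 = 4.68
Slope factor = 1 + 6.5/20 = 1.325
ROS = 1.32 * 4.68 * 1.325 = 8.19 m/min

8.19


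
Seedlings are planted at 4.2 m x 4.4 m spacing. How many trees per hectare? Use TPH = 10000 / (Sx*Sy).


Formula: TPH = 10000 m^2/ha / (spacing_x * spacing_y)
Area per tree = 4.2 m * 4.4 m = 18.48 m^2
TPH = 10000 / 18.48 = 541 trees/ha

541


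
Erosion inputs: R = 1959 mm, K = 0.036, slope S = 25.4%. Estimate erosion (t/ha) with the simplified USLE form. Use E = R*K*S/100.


Formula: E = R * K * S / 100  (simplified USLE)
R * K = 1959 * 0.036 = 70.524
E = 70.524 * 25.4 / 100 = 17.91 t/ha

17.91


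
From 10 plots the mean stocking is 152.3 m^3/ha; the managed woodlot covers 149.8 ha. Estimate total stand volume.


Formula: Total Volume = Mean Volume per ha * Total Area
Total Volume = 152.3 m^3/ha * 149.8 ha
Total Volume = 22815 m^3

22815


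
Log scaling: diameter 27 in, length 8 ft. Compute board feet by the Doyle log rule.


Doyle: BF = (D - 4)^2 * L / 16
Adjusted diameter = 27 - 4 = 23 in
(D-4)^2 = 23^2 = 529
BF = 529 * 8 / 16 = 265 BF

265


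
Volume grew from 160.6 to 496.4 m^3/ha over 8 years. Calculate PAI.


Formula: PAI = (V_T2 - V_T1) / (T2 - T1)
Volume increment = 496.4 - 160.6 = 335.8 m^3/ha
PAI = 335.8 / 8 = 41.98 m^3/ha/year

41.98


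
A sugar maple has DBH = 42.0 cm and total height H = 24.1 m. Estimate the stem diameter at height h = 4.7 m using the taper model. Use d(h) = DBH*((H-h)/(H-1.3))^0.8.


Taper: d(h) = DBH * ((H - h) / (H - 1.3))^0.8
Numerator = H - h = 24.1 - 4.7 = 19.4 m
Denominator = H - 1.3 = 24.1 - 1.3 = 22.8 m
Ratio = 19.4 / 22.8 = 0.85088
d = 42.0 * 0.85088^0.8 = 36.9 cm

36.9


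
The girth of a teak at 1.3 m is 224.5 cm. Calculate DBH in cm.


Formula: DBH = C / pi
DBH = 224.5 / pi
pi = 3.14159...
DBH = 71.5 cm

71.5


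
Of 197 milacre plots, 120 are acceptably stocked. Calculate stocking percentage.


Formula: Stocking % = stocked plots / total plots * 100
Stocking = 120 / 197 * 100
Stocking = 0.6091 * 100 = 60.9%

60.9


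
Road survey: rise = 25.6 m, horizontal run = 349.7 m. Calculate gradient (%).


Formula: Gradient = rise / run * 100
Gradient = 25.6 / 349.7 * 100 = 7.3%

7.3


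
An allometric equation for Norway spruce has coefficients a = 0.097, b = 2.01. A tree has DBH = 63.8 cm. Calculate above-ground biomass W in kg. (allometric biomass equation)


Formula: W = a * DBH^b  (allometric power law)
DBH^b = 63.8^2.01 = 4243.1615
W = 0.097 * 4243.1615 = 411.6 kg

411.6


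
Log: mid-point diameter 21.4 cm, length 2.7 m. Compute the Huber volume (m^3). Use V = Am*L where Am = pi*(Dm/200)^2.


Huber: V = Am * L,  Am = pi*(Dm/200)^2
Am = pi*(21.4/200)^2 = 0.035968 m^2
V = 0.035968*2.7 = 0.0971 m^3

0.0971


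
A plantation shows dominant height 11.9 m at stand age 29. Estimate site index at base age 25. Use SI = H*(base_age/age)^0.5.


Formula: SI = H_dom * (base_age / age)^0.5
Age ratio = 25 / 29 = 0.86207
sqrt(age_ratio) = 0.92848
SI = 11.9 * 0.92848 = 11.0 m

11.0


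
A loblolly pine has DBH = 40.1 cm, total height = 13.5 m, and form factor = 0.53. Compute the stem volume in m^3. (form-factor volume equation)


Formula: V = pi * (DBH/200)^2 * H * ff
Radius = DBH/200 = 40.1/200 = 0.2005 m
Radius^2 = 0.2005^2 = 0.04020025 m^2
V = pi * 0.04020025 * 13.5 * 0.53
V = 0.904 m^3

0.904


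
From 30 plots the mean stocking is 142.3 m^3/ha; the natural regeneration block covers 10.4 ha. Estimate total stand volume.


Formula: Total Volume = Mean Volume per ha * Total Area
Total Volume = 142.3 m^3/ha * 10.4 ha
Total Volume = 1480 m^3

1480


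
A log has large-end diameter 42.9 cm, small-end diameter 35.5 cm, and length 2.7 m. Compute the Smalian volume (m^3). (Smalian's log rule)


Smalian: V = (A1 + A2)/2 * L,  A = pi*(D/200)^2
A1 = pi*(42.9/200)^2 = 0.144545 m^2
A2 = pi*(35.5/200)^2 = 0.09898 m^2
V = (0.144545+0.09898)/2*2.7 = 0.3288 m^3

0.3288


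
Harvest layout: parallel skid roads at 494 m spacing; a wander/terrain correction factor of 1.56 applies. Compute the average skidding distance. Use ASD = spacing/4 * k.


Formula: ASD = (spacing / 4) * correction
Uncorrected distance = spacing / 4 = 494 / 4 = 123.5 m
ASD = 123.5 * 1.56 = 193 m

193


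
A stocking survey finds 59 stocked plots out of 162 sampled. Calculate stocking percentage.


Formula: Stocking % = stocked plots / total plots * 100
Stocking = 59 / 162 * 100
Stocking = 0.3642 * 100 = 36.4%

36.4


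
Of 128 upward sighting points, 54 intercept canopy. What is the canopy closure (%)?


Formula: Canopy closure = covered points / total points * 100
Closure = 54 / 128 * 100
Closure = 0.4219 * 100 = 42.2%

42.2


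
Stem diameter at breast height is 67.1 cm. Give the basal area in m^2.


Formula: BA = pi * (DBH/2)^2 / 10000  (cm^2 to m^2)
Radius = DBH/2 = 67.1/2 = 33.55 cm
BA = pi * 33.55^2 / 10000
   = 3536.1845 cm^2 / 10000
   = 0.3536 m^2

0.3536


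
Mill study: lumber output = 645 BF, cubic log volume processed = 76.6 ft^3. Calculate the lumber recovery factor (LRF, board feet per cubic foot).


Formula: LRF = Lumber Output (BF) / Log Input (ft^3)
LRF = 645 BF / 76.6 ft^3
LRF = 8.42 BF/ft^3

8.42


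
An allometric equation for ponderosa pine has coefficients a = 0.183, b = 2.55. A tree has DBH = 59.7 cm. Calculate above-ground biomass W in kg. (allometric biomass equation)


Formula: W = a * DBH^b  (allometric power law)
DBH^b = 59.7^2.55 = 33785.8263
W = 0.183 * 33785.8263 = 6182.8 kg

6182.8


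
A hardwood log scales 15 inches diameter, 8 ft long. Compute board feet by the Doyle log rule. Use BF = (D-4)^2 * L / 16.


Doyle: BF = (D - 4)^2 * L / 16
Adjusted diameter = 15 - 4 = 11 in
(D-4)^2 = 11^2 = 121
BF = 121 * 8 / 16 = 61 BF

61


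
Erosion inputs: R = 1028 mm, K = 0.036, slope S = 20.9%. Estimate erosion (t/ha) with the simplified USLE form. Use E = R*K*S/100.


Formula: E = R * K * S / 100  (simplified USLE)
R * K = 1028 * 0.036 = 37.008
E = 37.008 * 20.9 / 100 = 7.73 t/ha

7.73


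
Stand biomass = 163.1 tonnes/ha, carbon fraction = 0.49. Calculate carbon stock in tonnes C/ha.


Formula: Carbon Stock = Biomass * Carbon Fraction
C = 163.1 t/ha * 0.49
C = 79.9 t C/ha

79.9


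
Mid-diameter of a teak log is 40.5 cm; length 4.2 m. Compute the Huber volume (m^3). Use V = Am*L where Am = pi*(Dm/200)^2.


Huber: V = Am * L,  Am = pi*(Dm/200)^2
Am = pi*(40.5/200)^2 = 0.128825 m^2
V = 0.128825*4.2 = 0.5411 m^3

0.5411


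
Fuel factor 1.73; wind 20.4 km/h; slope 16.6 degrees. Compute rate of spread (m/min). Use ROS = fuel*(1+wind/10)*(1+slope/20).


Formula: ROS = fuel * (1 + wind/10) * (1 + slope/20)
Wind factor = 1 + 20.4/10 = 3.04
Slope factor = 1 + 16.6/20 = 1.83
ROS = 1.73 * 3.04 * 1.83 = 9.62 m/min

9.62


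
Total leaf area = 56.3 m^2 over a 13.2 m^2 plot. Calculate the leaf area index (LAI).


Formula: LAI = total leaf area / ground area  (dimensionless)
LAI = 56.3 m^2 / 13.2 m^2
LAI = 4.27

4.27


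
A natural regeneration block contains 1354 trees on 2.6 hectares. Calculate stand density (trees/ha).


Formula: Stand Density = N_trees / Area_ha
Density = 1354 trees / 2.6 ha
Density = 521 trees/ha

521


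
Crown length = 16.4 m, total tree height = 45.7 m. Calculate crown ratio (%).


Formula: Crown Ratio = (Crown Length / Total Height) * 100
CR = (16.4 m / 45.7 m) * 100
CR = 0.3589 * 100 = 35.9%

35.9


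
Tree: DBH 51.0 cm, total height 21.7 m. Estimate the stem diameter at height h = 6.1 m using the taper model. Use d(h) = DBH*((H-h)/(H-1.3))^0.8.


Taper: d(h) = DBH * ((H - h) / (H - 1.3))^0.8
Numerator = H - h = 21.7 - 6.1 = 15.6 m
Denominator = H - 1.3 = 21.7 - 1.3 = 20.4 m
Ratio = 15.6 / 20.4 = 0.76471
d = 51.0 * 0.76471^0.8 = 41.1 cm

41.1


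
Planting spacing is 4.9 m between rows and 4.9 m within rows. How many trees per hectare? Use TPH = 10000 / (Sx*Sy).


Formula: TPH = 10000 m^2/ha / (spacing_x * spacing_y)
Area per tree = 4.9 m * 4.9 m = 24.01 m^2
TPH = 10000 / 24.01 = 416 trees/ha

416


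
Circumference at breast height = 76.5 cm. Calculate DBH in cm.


Formula: DBH = C / pi
DBH = 76.5 / pi
pi = 3.14159...
DBH = 24.4 cm

24.4


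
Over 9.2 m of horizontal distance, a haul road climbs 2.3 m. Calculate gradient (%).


Formula: Gradient = rise / run * 100
Gradient = 2.3 / 9.2 * 100 = 25.0%

25.0


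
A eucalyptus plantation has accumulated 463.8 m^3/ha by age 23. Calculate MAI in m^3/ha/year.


Formula: MAI = Total Volume / Stand Age
MAI = 463.8 m^3/ha / 23 years
MAI = 20.17 m^3/ha/year

20.17


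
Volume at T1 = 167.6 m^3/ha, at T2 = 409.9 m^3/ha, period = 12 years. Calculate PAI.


Formula: PAI = (V_T2 - V_T1) / (T2 - T1)
Volume increment = 409.9 - 167.6 = 242.3 m^3/ha
PAI = 242.3 / 12 = 20.19 m^3/ha/year

20.19


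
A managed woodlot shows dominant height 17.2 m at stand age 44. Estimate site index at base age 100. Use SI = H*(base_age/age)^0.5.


Formula: SI = H_dom * (base_age / age)^0.5
Age ratio = 100 / 44 = 2.27273
sqrt(age_ratio) = 1.50756
SI = 17.2 * 1.50756 = 25.9 m

25.9


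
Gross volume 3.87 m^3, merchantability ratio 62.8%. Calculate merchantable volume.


Formula: MV = V_total * (merchantable_pct / 100)
Merchantable fraction = 62.8% / 100 = 0.628
MV = 3.87 m^3 * 0.628 = 2.43 m^3

2.43


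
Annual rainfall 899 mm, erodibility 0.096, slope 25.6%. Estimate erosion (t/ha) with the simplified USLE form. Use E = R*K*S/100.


Formula: E = R * K * S / 100  (simplified USLE)
R * K = 899 * 0.096 = 86.304
E = 86.304 * 25.6 / 100 = 22.09 t/ha

22.09


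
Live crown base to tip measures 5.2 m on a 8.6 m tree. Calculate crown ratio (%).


Formula: Crown Ratio = (Crown Length / Total Height) * 100
CR = (5.2 m / 8.6 m) * 100
CR = 0.6047 * 100 = 60.5%

60.5


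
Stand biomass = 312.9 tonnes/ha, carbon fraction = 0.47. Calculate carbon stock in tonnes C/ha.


Formula: Carbon Stock = Biomass * Carbon Fraction
C = 312.9 t/ha * 0.47
C = 147.1 t C/ha

147.1


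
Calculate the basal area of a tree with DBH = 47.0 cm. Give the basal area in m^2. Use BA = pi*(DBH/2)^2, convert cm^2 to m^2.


Formula: BA = pi * (DBH/2)^2 / 10000  (cm^2 to m^2)
Radius = DBH/2 = 47.0/2 = 23.5 cm
BA = pi * 23.5^2 / 10000
   = 1734.9445 cm^2 / 10000
   = 0.1735 m^2

0.1735


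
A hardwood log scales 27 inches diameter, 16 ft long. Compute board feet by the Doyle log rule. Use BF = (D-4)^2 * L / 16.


Doyle: BF = (D - 4)^2 * L / 16
Adjusted diameter = 27 - 4 = 23 in
(D-4)^2 = 23^2 = 529
BF = 529 * 16 / 16 = 529 BF

529
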